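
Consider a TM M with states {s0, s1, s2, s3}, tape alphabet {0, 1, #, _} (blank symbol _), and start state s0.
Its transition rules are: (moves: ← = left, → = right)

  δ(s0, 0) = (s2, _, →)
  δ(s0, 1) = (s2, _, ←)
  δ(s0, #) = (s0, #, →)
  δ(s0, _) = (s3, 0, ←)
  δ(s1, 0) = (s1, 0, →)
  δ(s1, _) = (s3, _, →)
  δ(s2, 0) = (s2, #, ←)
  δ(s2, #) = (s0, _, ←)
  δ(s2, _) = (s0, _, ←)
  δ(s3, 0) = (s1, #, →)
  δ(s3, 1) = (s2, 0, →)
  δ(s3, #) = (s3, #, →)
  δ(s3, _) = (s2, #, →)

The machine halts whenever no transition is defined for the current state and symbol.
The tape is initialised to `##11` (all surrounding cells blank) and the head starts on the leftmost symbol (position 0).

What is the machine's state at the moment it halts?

s0 | [#]#11_   read # → write #, move →, go to s0
s0 | #[#]11_   read # → write #, move →, go to s0
s0 | ##[1]1_   read 1 → write _, move ←, go to s2
s2 | #[#]_1_   read # → write _, move ←, go to s0
s0 | [#]__1_   read # → write #, move →, go to s0
s0 | #[_]_1_   read _ → write 0, move ←, go to s3
s3 | [#]0_1_   read # → write #, move →, go to s3
s3 | #[0]_1_   read 0 → write #, move →, go to s1
s1 | ##[_]1_   read _ → write _, move →, go to s3
s3 | ##_[1]_   read 1 → write 0, move →, go to s2
s2 | ##_0[_]   read _ → write _, move ←, go to s0
s0 | ##_[0]_   read 0 → write _, move →, go to s2
s2 | ##__[_]   read _ → write _, move ←, go to s0
s0 | ##_[_]_   read _ → write 0, move ←, go to s3
s3 | ##[_]0_   read _ → write #, move →, go to s2
s2 | ###[0]_   read 0 → write #, move ←, go to s2
s2 | ##[#]#_   read # → write _, move ←, go to s0
s0 | #[#]_#_   read # → write #, move →, go to s0
s0 | ##[_]#_   read _ → write 0, move ←, go to s3
s3 | #[#]0#_   read # → write #, move →, go to s3
s3 | ##[0]#_   read 0 → write #, move →, go to s1
s1 | ###[#]_
No transition is defined for (s1, #); M halts in state s1.

s1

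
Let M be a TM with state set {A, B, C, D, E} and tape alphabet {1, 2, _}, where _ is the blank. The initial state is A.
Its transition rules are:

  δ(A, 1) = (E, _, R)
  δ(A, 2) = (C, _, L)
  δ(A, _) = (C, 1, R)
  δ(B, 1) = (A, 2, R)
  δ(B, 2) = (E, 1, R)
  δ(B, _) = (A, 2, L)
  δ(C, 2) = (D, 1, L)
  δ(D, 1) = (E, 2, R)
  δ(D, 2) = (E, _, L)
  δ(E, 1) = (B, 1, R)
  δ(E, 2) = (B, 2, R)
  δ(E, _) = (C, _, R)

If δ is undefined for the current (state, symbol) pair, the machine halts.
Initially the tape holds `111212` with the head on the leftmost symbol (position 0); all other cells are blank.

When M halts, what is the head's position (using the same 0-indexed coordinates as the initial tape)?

3

state=A head=0 tape=[1]11212   (A,1)→(E,_,R)
state=E head=1 tape=_[1]1212   (E,1)→(B,1,R)
state=B head=2 tape=_1[1]212   (B,1)→(A,2,R)
state=A head=3 tape=_12[2]12   (A,2)→(C,_,L)
state=C head=2 tape=_1[2]_12   (C,2)→(D,1,L)
state=D head=1 tape=_[1]1_12   (D,1)→(E,2,R)
state=E head=2 tape=_2[1]_12   (E,1)→(B,1,R)
state=B head=3 tape=_21[_]12   (B,_)→(A,2,L)
state=A head=2 tape=_2[1]212   (A,1)→(E,_,R)
state=E head=3 tape=_2_[2]12   (E,2)→(B,2,R)
state=B head=4 tape=_2_2[1]2   (B,1)→(A,2,R)
state=A head=5 tape=_2_22[2]   (A,2)→(C,_,L)
state=C head=4 tape=_2_2[2]_   (C,2)→(D,1,L)
state=D head=3 tape=_2_[2]1_   (D,2)→(E,_,L)
state=E head=2 tape=_2[_]_1_   (E,_)→(C,_,R)
state=C head=3 tape=_2_[_]1_
At halt the head is at cell 3.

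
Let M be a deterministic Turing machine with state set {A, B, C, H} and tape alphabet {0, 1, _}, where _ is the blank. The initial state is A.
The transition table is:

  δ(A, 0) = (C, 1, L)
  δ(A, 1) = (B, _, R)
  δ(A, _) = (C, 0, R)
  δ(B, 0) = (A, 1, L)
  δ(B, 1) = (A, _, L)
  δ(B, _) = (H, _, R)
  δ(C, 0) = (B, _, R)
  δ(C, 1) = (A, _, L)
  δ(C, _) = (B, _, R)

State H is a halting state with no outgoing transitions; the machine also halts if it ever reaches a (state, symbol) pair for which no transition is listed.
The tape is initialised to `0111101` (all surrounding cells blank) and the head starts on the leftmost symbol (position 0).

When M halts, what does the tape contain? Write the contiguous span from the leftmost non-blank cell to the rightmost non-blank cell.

state=A head=0 tape=_[0]111101   (A,0)→(C,1,L)
state=C head=-1 tape=[_]1111101   (C,_)→(B,_,R)
state=B head=0 tape=_[1]111101   (B,1)→(A,_,L)
state=A head=-1 tape=[_]_111101   (A,_)→(C,0,R)
state=C head=0 tape=0[_]111101   (C,_)→(B,_,R)
state=B head=1 tape=0_[1]11101   (B,1)→(A,_,L)
state=A head=0 tape=0[_]_11101   (A,_)→(C,0,R)
state=C head=1 tape=00[_]11101   (C,_)→(B,_,R)
state=B head=2 tape=00_[1]1101   (B,1)→(A,_,L)
state=A head=1 tape=00[_]_1101   (A,_)→(C,0,R)
state=C head=2 tape=000[_]1101   (C,_)→(B,_,R)
state=B head=3 tape=000_[1]101   (B,1)→(A,_,L)
state=A head=2 tape=000[_]_101   (A,_)→(C,0,R)
state=C head=3 tape=0000[_]101   (C,_)→(B,_,R)
state=B head=4 tape=0000_[1]01   (B,1)→(A,_,L)
state=A head=3 tape=0000[_]_01   (A,_)→(C,0,R)
state=C head=4 tape=00000[_]01   (C,_)→(B,_,R)
state=B head=5 tape=00000_[0]1   (B,0)→(A,1,L)
state=A head=4 tape=00000[_]11   (A,_)→(C,0,R)
state=C head=5 tape=000000[1]1   (C,1)→(A,_,L)
state=A head=4 tape=00000[0]_1   (A,0)→(C,1,L)
state=C head=3 tape=0000[0]1_1   (C,0)→(B,_,R)
state=B head=4 tape=0000_[1]_1   (B,1)→(A,_,L)
state=A head=3 tape=0000[_]__1   (A,_)→(C,0,R)
state=C head=4 tape=00000[_]_1   (C,_)→(B,_,R)
state=B head=5 tape=00000_[_]1   (B,_)→(H,_,R)
state=H head=6 tape=00000__[1]
The non-blank tape span at halt is 00000__1.

00000__1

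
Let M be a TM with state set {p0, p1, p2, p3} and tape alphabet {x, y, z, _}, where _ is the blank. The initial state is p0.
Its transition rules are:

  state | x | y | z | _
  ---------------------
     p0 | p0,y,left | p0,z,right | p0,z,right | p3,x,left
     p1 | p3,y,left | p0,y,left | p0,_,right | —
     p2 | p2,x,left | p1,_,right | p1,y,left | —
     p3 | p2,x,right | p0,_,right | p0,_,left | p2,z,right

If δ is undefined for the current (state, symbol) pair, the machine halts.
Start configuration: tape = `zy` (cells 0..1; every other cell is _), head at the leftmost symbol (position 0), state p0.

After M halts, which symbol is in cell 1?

p0 | ___[z]y_   read z → write z, move right, go to p0
p0 | ___z[y]_   read y → write z, move right, go to p0
p0 | ___zz[_]   read _ → write x, move left, go to p3
p3 | ___z[z]x   read z → write _, move left, go to p0
p0 | ___[z]_x   read z → write z, move right, go to p0
p0 | ___z[_]x   read _ → write x, move left, go to p3
p3 | ___[z]xx   read z → write _, move left, go to p0
p0 | __[_]_xx   read _ → write x, move left, go to p3
p3 | _[_]x_xx   read _ → write z, move right, go to p2
p2 | _z[x]_xx   read x → write x, move left, go to p2
p2 | _[z]x_xx   read z → write y, move left, go to p1
p1 | [_]yx_xx
Cell 1 holds x when M halts.

x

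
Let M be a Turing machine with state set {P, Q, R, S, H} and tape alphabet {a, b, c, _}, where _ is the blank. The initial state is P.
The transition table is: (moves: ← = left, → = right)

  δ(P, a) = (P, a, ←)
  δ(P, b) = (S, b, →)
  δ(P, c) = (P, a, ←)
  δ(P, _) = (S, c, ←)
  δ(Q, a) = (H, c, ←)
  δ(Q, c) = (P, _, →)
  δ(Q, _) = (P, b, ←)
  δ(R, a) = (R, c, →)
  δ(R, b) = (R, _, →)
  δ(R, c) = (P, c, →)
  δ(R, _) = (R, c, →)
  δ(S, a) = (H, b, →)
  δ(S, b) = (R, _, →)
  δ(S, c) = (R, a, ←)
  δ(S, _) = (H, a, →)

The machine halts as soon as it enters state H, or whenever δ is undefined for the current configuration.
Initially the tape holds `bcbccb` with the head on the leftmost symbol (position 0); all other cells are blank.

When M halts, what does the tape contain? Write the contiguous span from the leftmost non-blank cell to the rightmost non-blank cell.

acaaaaab

P | __[b]cbccb   read b → write b, move →, go to S
S | __b[c]bccb   read c → write a, move ←, go to R
R | __[b]abccb   read b → write _, move →, go to R
R | ___[a]bccb   read a → write c, move →, go to R
R | ___c[b]ccb   read b → write _, move →, go to R
R | ___c_[c]cb   read c → write c, move →, go to P
P | ___c_c[c]b   read c → write a, move ←, go to P
P | ___c_[c]ab   read c → write a, move ←, go to P
P | ___c[_]aab   read _ → write c, move ←, go to S
S | ___[c]caab   read c → write a, move ←, go to R
R | __[_]acaab   read _ → write c, move →, go to R
R | __c[a]caab   read a → write c, move →, go to R
R | __cc[c]aab   read c → write c, move →, go to P
P | __ccc[a]ab   read a → write a, move ←, go to P
P | __cc[c]aab   read c → write a, move ←, go to P
P | __c[c]aaab   read c → write a, move ←, go to P
P | __[c]aaaab   read c → write a, move ←, go to P
P | _[_]aaaaab   read _ → write c, move ←, go to S
S | [_]caaaaab   read _ → write a, move →, go to H
H | a[c]aaaaab
The non-blank tape span at halt is acaaaaab.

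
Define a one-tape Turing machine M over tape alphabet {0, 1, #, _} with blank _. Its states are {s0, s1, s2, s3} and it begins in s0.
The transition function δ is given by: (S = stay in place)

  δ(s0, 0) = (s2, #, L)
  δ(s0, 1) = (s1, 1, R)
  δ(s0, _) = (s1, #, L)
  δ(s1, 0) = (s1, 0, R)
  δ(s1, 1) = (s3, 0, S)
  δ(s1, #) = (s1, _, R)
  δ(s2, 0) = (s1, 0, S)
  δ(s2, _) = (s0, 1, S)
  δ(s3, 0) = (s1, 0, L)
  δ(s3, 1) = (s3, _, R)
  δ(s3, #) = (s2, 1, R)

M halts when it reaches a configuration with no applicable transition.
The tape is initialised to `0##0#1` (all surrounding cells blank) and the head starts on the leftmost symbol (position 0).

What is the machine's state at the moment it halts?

state=s0 head=0 tape=_[0]##0#1   (s0,0)→(s2,#,L)
state=s2 head=-1 tape=[_]###0#1   (s2,_)→(s0,1,S)
state=s0 head=-1 tape=[1]###0#1   (s0,1)→(s1,1,R)
state=s1 head=0 tape=1[#]##0#1   (s1,#)→(s1,_,R)
state=s1 head=1 tape=1_[#]#0#1   (s1,#)→(s1,_,R)
state=s1 head=2 tape=1__[#]0#1   (s1,#)→(s1,_,R)
state=s1 head=3 tape=1___[0]#1   (s1,0)→(s1,0,R)
state=s1 head=4 tape=1___0[#]1   (s1,#)→(s1,_,R)
state=s1 head=5 tape=1___0_[1]   (s1,1)→(s3,0,S)
state=s3 head=5 tape=1___0_[0]   (s3,0)→(s1,0,L)
state=s1 head=4 tape=1___0[_]0
No transition is defined for (s1, _); M halts in state s1.

s1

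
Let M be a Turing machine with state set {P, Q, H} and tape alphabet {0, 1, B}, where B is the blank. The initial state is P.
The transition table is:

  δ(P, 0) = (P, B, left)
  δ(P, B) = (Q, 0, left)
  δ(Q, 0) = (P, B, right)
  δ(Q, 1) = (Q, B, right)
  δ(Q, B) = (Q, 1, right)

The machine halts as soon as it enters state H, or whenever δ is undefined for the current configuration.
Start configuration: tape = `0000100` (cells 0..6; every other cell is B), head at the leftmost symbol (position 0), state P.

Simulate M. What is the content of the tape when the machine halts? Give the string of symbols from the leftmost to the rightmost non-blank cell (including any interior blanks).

P | BB[0]000100   read 0 → write B, move left, go to P
P | B[B]B000100   read B → write 0, move left, go to Q
Q | [B]0B000100   read B → write 1, move right, go to Q
Q | 1[0]B000100   read 0 → write B, move right, go to P
P | 1B[B]000100   read B → write 0, move left, go to Q
Q | 1[B]0000100   read B → write 1, move right, go to Q
Q | 11[0]000100   read 0 → write B, move right, go to P
P | 11B[0]00100   read 0 → write B, move left, go to P
P | 11[B]B00100   read B → write 0, move left, go to Q
Q | 1[1]0B00100   read 1 → write B, move right, go to Q
Q | 1B[0]B00100   read 0 → write B, move right, go to P
P | 1BB[B]00100   read B → write 0, move left, go to Q
Q | 1B[B]000100   read B → write 1, move right, go to Q
Q | 1B1[0]00100   read 0 → write B, move right, go to P
P | 1B1B[0]0100   read 0 → write B, move left, go to P
P | 1B1[B]B0100   read B → write 0, move left, go to Q
Q | 1B[1]0B0100   read 1 → write B, move right, go to Q
Q | 1BB[0]B0100   read 0 → write B, move right, go to P
P | 1BBB[B]0100   read B → write 0, move left, go to Q
Q | 1BB[B]00100   read B → write 1, move right, go to Q
Q | 1BB1[0]0100   read 0 → write B, move right, go to P
P | 1BB1B[0]100   read 0 → write B, move left, go to P
P | 1BB1[B]B100   read B → write 0, move left, go to Q
Q | 1BB[1]0B100   read 1 → write B, move right, go to Q
Q | 1BBB[0]B100   read 0 → write B, move right, go to P
P | 1BBBB[B]100   read B → write 0, move left, go to Q
Q | 1BBB[B]0100   read B → write 1, move right, go to Q
Q | 1BBB1[0]100   read 0 → write B, move right, go to P
P | 1BBB1B[1]00
The non-blank tape span at halt is 1BBB1B100.

1BBB1B100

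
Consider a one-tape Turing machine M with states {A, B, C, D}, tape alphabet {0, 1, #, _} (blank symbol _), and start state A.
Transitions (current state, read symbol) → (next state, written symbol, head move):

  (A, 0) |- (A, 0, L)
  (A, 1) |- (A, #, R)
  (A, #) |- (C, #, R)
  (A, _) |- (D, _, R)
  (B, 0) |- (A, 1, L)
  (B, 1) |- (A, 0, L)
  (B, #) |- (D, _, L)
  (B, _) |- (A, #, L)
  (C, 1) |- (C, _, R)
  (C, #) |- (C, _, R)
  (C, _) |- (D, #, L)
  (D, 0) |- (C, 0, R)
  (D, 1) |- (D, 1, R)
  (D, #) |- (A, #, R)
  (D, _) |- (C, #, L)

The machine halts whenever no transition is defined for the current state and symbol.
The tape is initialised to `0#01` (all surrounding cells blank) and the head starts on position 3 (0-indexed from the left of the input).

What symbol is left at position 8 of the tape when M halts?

state=A head=3 tape=0#0[1]_____   (A,1)→(A,#,R)
state=A head=4 tape=0#0#[_]____   (A,_)→(D,_,R)
state=D head=5 tape=0#0#_[_]___   (D,_)→(C,#,L)
state=C head=4 tape=0#0#[_]#___   (C,_)→(D,#,L)
state=D head=3 tape=0#0[#]##___   (D,#)→(A,#,R)
state=A head=4 tape=0#0#[#]#___   (A,#)→(C,#,R)
state=C head=5 tape=0#0##[#]___   (C,#)→(C,_,R)
state=C head=6 tape=0#0##_[_]__   (C,_)→(D,#,L)
state=D head=5 tape=0#0##[_]#__   (D,_)→(C,#,L)
state=C head=4 tape=0#0#[#]##__   (C,#)→(C,_,R)
state=C head=5 tape=0#0#_[#]#__   (C,#)→(C,_,R)
state=C head=6 tape=0#0#__[#]__   (C,#)→(C,_,R)
state=C head=7 tape=0#0#___[_]_   (C,_)→(D,#,L)
state=D head=6 tape=0#0#__[_]#_   (D,_)→(C,#,L)
state=C head=5 tape=0#0#_[_]##_   (C,_)→(D,#,L)
state=D head=4 tape=0#0#[_]###_   (D,_)→(C,#,L)
state=C head=3 tape=0#0[#]####_   (C,#)→(C,_,R)
state=C head=4 tape=0#0_[#]###_   (C,#)→(C,_,R)
state=C head=5 tape=0#0__[#]##_   (C,#)→(C,_,R)
state=C head=6 tape=0#0___[#]#_   (C,#)→(C,_,R)
state=C head=7 tape=0#0____[#]_   (C,#)→(C,_,R)
state=C head=8 tape=0#0_____[_]   (C,_)→(D,#,L)
state=D head=7 tape=0#0____[_]#   (D,_)→(C,#,L)
state=C head=6 tape=0#0___[_]##   (C,_)→(D,#,L)
state=D head=5 tape=0#0__[_]###   (D,_)→(C,#,L)
state=C head=4 tape=0#0_[_]####   (C,_)→(D,#,L)
state=D head=3 tape=0#0[_]#####   (D,_)→(C,#,L)
state=C head=2 tape=0#[0]######
Cell 8 holds # when M halts.

#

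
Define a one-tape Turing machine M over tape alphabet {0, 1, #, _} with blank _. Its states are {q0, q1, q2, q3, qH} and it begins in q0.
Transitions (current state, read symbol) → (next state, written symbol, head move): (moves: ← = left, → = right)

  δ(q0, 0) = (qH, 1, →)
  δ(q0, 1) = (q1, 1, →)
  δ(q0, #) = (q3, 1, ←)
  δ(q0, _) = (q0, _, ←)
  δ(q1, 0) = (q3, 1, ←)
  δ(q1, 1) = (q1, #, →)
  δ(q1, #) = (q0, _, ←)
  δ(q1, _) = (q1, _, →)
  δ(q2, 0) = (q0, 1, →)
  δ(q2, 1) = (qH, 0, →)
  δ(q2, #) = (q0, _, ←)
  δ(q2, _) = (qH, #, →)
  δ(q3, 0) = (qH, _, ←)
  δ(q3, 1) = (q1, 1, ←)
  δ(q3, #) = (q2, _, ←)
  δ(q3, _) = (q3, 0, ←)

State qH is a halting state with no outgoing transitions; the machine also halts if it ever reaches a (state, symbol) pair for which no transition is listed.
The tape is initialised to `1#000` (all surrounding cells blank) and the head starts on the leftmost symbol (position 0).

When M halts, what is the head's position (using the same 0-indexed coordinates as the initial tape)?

0

state=q0 head=0 tape=_[1]#000   (q0,1)→(q1,1,→)
state=q1 head=1 tape=_1[#]000   (q1,#)→(q0,_,←)
state=q0 head=0 tape=_[1]_000   (q0,1)→(q1,1,→)
state=q1 head=1 tape=_1[_]000   (q1,_)→(q1,_,→)
state=q1 head=2 tape=_1_[0]00   (q1,0)→(q3,1,←)
state=q3 head=1 tape=_1[_]100   (q3,_)→(q3,0,←)
state=q3 head=0 tape=_[1]0100   (q3,1)→(q1,1,←)
state=q1 head=-1 tape=[_]10100   (q1,_)→(q1,_,→)
state=q1 head=0 tape=_[1]0100   (q1,1)→(q1,#,→)
state=q1 head=1 tape=_#[0]100   (q1,0)→(q3,1,←)
state=q3 head=0 tape=_[#]1100   (q3,#)→(q2,_,←)
state=q2 head=-1 tape=[_]_1100   (q2,_)→(qH,#,→)
state=qH head=0 tape=#[_]1100
At halt the head is at cell 0.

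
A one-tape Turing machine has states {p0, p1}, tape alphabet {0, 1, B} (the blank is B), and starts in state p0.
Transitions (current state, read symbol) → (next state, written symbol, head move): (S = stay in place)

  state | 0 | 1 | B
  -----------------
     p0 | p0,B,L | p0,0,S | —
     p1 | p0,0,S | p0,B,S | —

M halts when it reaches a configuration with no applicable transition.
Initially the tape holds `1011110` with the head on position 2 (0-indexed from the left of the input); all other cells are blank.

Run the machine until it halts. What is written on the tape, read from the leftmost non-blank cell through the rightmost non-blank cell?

p0 | B10[1]1110   read 1 → write 0, move S, go to p0
p0 | B10[0]1110   read 0 → write B, move L, go to p0
p0 | B1[0]B1110   read 0 → write B, move L, go to p0
p0 | B[1]BB1110   read 1 → write 0, move S, go to p0
p0 | B[0]BB1110   read 0 → write B, move L, go to p0
p0 | [B]BBB1110
The non-blank tape span at halt is 1110.

1110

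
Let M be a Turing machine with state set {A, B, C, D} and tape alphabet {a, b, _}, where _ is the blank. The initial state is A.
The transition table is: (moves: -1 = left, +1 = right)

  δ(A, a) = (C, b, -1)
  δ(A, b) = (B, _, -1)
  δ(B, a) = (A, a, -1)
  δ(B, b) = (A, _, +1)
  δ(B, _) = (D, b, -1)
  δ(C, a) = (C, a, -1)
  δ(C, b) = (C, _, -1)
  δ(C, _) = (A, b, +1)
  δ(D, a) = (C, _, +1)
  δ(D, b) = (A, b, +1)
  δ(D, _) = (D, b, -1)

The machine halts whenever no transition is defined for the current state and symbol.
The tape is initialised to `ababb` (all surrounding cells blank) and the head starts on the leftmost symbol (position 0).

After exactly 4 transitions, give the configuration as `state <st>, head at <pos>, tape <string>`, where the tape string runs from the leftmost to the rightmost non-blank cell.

A | _[a]babb   read a → write b, move -1, go to C
C | [_]bbabb   read _ → write b, move +1, go to A
A | b[b]babb   read b → write _, move -1, go to B
B | [b]_babb   read b → write _, move +1, go to A
A | _[_]babb
After 4 steps: state A, head at 0, tape babb.

state A, head at 0, tape babb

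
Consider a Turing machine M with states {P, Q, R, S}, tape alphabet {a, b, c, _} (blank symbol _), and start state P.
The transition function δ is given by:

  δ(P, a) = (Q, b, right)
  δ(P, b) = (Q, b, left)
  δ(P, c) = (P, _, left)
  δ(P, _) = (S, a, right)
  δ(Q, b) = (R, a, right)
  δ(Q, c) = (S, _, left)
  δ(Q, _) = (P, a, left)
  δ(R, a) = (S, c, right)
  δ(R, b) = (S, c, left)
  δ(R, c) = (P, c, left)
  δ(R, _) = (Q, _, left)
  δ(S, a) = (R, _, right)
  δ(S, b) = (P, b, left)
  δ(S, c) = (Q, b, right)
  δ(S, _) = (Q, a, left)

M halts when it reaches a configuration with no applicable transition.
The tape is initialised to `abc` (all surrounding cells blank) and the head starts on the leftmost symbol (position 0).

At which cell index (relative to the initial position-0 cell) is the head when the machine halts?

state=P head=0 tape=__[a]bc   (P,a)→(Q,b,right)
state=Q head=1 tape=__b[b]c   (Q,b)→(R,a,right)
state=R head=2 tape=__ba[c]   (R,c)→(P,c,left)
state=P head=1 tape=__b[a]c   (P,a)→(Q,b,right)
state=Q head=2 tape=__bb[c]   (Q,c)→(S,_,left)
state=S head=1 tape=__b[b]_   (S,b)→(P,b,left)
state=P head=0 tape=__[b]b_   (P,b)→(Q,b,left)
state=Q head=-1 tape=_[_]bb_   (Q,_)→(P,a,left)
state=P head=-2 tape=[_]abb_   (P,_)→(S,a,right)
state=S head=-1 tape=a[a]bb_   (S,a)→(R,_,right)
state=R head=0 tape=a_[b]b_   (R,b)→(S,c,left)
state=S head=-1 tape=a[_]cb_   (S,_)→(Q,a,left)
state=Q head=-2 tape=[a]acb_
At halt the head is at cell -2.

-2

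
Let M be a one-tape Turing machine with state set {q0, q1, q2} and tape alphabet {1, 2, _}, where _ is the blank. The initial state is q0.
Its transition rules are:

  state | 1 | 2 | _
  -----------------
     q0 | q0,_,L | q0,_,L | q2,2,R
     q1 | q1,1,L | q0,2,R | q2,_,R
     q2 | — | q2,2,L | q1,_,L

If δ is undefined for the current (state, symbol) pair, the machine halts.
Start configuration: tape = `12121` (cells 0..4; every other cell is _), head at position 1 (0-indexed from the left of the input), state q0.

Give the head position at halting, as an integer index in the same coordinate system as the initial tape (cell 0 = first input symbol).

2

state=q0 head=1 tape=_1[2]121   (q0,2)→(q0,_,L)
state=q0 head=0 tape=_[1]_121   (q0,1)→(q0,_,L)
state=q0 head=-1 tape=[_]__121   (q0,_)→(q2,2,R)
state=q2 head=0 tape=2[_]_121   (q2,_)→(q1,_,L)
state=q1 head=-1 tape=[2]__121   (q1,2)→(q0,2,R)
state=q0 head=0 tape=2[_]_121   (q0,_)→(q2,2,R)
state=q2 head=1 tape=22[_]121   (q2,_)→(q1,_,L)
state=q1 head=0 tape=2[2]_121   (q1,2)→(q0,2,R)
state=q0 head=1 tape=22[_]121   (q0,_)→(q2,2,R)
state=q2 head=2 tape=222[1]21
At halt the head is at cell 2.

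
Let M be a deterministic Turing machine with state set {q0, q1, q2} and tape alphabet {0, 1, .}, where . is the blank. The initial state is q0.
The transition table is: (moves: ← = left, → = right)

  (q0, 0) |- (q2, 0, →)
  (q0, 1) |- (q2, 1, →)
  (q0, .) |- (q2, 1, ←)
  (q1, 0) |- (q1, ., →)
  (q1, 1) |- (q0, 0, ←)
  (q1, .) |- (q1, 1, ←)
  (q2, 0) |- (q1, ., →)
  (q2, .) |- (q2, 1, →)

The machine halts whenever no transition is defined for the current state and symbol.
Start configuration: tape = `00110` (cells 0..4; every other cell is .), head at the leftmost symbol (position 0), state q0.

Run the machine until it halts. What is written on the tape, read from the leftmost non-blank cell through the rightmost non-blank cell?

110010

state=q0 head=0 tape=.[0]0110   (q0,0)→(q2,0,→)
state=q2 head=1 tape=.0[0]110   (q2,0)→(q1,.,→)
state=q1 head=2 tape=.0.[1]10   (q1,1)→(q0,0,←)
state=q0 head=1 tape=.0[.]010   (q0,.)→(q2,1,←)
state=q2 head=0 tape=.[0]1010   (q2,0)→(q1,.,→)
state=q1 head=1 tape=..[1]010   (q1,1)→(q0,0,←)
state=q0 head=0 tape=.[.]0010   (q0,.)→(q2,1,←)
state=q2 head=-1 tape=[.]10010   (q2,.)→(q2,1,→)
state=q2 head=0 tape=1[1]0010
The non-blank tape span at halt is 110010.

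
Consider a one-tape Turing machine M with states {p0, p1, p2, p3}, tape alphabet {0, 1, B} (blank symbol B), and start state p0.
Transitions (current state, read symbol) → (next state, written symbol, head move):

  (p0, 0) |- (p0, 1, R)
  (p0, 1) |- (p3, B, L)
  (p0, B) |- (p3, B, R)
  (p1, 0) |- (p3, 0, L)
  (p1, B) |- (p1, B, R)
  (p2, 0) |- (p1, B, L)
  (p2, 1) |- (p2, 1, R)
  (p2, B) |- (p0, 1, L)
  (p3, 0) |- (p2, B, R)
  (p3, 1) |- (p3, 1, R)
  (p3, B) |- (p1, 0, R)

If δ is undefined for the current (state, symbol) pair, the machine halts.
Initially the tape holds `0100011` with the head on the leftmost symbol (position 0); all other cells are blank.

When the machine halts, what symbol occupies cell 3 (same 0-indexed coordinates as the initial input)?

B

p0 | [0]100011   read 0 → write 1, move R, go to p0
p0 | 1[1]00011   read 1 → write B, move L, go to p3
p3 | [1]B00011   read 1 → write 1, move R, go to p3
p3 | 1[B]00011   read B → write 0, move R, go to p1
p1 | 10[0]0011   read 0 → write 0, move L, go to p3
p3 | 1[0]00011   read 0 → write B, move R, go to p2
p2 | 1B[0]0011   read 0 → write B, move L, go to p1
p1 | 1[B]B0011   read B → write B, move R, go to p1
p1 | 1B[B]0011   read B → write B, move R, go to p1
p1 | 1BB[0]011   read 0 → write 0, move L, go to p3
p3 | 1B[B]0011   read B → write 0, move R, go to p1
p1 | 1B0[0]011   read 0 → write 0, move L, go to p3
p3 | 1B[0]0011   read 0 → write B, move R, go to p2
p2 | 1BB[0]011   read 0 → write B, move L, go to p1
p1 | 1B[B]B011   read B → write B, move R, go to p1
p1 | 1BB[B]011   read B → write B, move R, go to p1
p1 | 1BBB[0]11   read 0 → write 0, move L, go to p3
p3 | 1BB[B]011   read B → write 0, move R, go to p1
p1 | 1BB0[0]11   read 0 → write 0, move L, go to p3
p3 | 1BB[0]011   read 0 → write B, move R, go to p2
p2 | 1BBB[0]11   read 0 → write B, move L, go to p1
p1 | 1BB[B]B11   read B → write B, move R, go to p1
p1 | 1BBB[B]11   read B → write B, move R, go to p1
p1 | 1BBBB[1]1
Cell 3 holds B when M halts.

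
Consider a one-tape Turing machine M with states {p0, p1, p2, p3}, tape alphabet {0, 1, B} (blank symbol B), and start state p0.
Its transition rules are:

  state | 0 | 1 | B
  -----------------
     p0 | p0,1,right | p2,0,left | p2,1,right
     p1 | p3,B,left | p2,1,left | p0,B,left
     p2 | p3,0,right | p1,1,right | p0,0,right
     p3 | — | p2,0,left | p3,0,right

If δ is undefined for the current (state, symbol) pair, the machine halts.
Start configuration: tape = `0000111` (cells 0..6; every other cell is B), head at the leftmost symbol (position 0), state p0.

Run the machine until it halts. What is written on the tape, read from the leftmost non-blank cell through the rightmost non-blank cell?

state=p0 head=0 tape=B[0]000111   (p0,0)→(p0,1,right)
state=p0 head=1 tape=B1[0]00111   (p0,0)→(p0,1,right)
state=p0 head=2 tape=B11[0]0111   (p0,0)→(p0,1,right)
state=p0 head=3 tape=B111[0]111   (p0,0)→(p0,1,right)
state=p0 head=4 tape=B1111[1]11   (p0,1)→(p2,0,left)
state=p2 head=3 tape=B111[1]011   (p2,1)→(p1,1,right)
state=p1 head=4 tape=B1111[0]11   (p1,0)→(p3,B,left)
state=p3 head=3 tape=B111[1]B11   (p3,1)→(p2,0,left)
state=p2 head=2 tape=B11[1]0B11   (p2,1)→(p1,1,right)
state=p1 head=3 tape=B111[0]B11   (p1,0)→(p3,B,left)
state=p3 head=2 tape=B11[1]BB11   (p3,1)→(p2,0,left)
state=p2 head=1 tape=B1[1]0BB11   (p2,1)→(p1,1,right)
state=p1 head=2 tape=B11[0]BB11   (p1,0)→(p3,B,left)
state=p3 head=1 tape=B1[1]BBB11   (p3,1)→(p2,0,left)
state=p2 head=0 tape=B[1]0BBB11   (p2,1)→(p1,1,right)
state=p1 head=1 tape=B1[0]BBB11   (p1,0)→(p3,B,left)
state=p3 head=0 tape=B[1]BBBB11   (p3,1)→(p2,0,left)
state=p2 head=-1 tape=[B]0BBBB11   (p2,B)→(p0,0,right)
state=p0 head=0 tape=0[0]BBBB11   (p0,0)→(p0,1,right)
state=p0 head=1 tape=01[B]BBB11   (p0,B)→(p2,1,right)
state=p2 head=2 tape=011[B]BB11   (p2,B)→(p0,0,right)
state=p0 head=3 tape=0110[B]B11   (p0,B)→(p2,1,right)
state=p2 head=4 tape=01101[B]11   (p2,B)→(p0,0,right)
state=p0 head=5 tape=011010[1]1   (p0,1)→(p2,0,left)
state=p2 head=4 tape=01101[0]01   (p2,0)→(p3,0,right)
state=p3 head=5 tape=011010[0]1
The non-blank tape span at halt is 01101001.

01101001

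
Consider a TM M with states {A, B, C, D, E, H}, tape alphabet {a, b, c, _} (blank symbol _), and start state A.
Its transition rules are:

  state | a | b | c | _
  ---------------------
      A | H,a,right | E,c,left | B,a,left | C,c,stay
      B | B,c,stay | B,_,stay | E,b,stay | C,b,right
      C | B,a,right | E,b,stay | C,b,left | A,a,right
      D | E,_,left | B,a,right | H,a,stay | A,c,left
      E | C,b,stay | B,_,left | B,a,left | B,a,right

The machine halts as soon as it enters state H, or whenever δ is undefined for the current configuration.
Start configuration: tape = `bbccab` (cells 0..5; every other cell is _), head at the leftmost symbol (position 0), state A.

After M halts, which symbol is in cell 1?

state=A head=0 tape=__[b]bccab   (A,b)→(E,c,left)
state=E head=-1 tape=_[_]cbccab   (E,_)→(B,a,right)
state=B head=0 tape=_a[c]bccab   (B,c)→(E,b,stay)
state=E head=0 tape=_a[b]bccab   (E,b)→(B,_,left)
state=B head=-1 tape=_[a]_bccab   (B,a)→(B,c,stay)
state=B head=-1 tape=_[c]_bccab   (B,c)→(E,b,stay)
state=E head=-1 tape=_[b]_bccab   (E,b)→(B,_,left)
state=B head=-2 tape=[_]__bccab   (B,_)→(C,b,right)
state=C head=-1 tape=b[_]_bccab   (C,_)→(A,a,right)
state=A head=0 tape=ba[_]bccab   (A,_)→(C,c,stay)
state=C head=0 tape=ba[c]bccab   (C,c)→(C,b,left)
state=C head=-1 tape=b[a]bbccab   (C,a)→(B,a,right)
state=B head=0 tape=ba[b]bccab   (B,b)→(B,_,stay)
state=B head=0 tape=ba[_]bccab   (B,_)→(C,b,right)
state=C head=1 tape=bab[b]ccab   (C,b)→(E,b,stay)
state=E head=1 tape=bab[b]ccab   (E,b)→(B,_,left)
state=B head=0 tape=ba[b]_ccab   (B,b)→(B,_,stay)
state=B head=0 tape=ba[_]_ccab   (B,_)→(C,b,right)
state=C head=1 tape=bab[_]ccab   (C,_)→(A,a,right)
state=A head=2 tape=baba[c]cab   (A,c)→(B,a,left)
state=B head=1 tape=bab[a]acab   (B,a)→(B,c,stay)
state=B head=1 tape=bab[c]acab   (B,c)→(E,b,stay)
state=E head=1 tape=bab[b]acab   (E,b)→(B,_,left)
state=B head=0 tape=ba[b]_acab   (B,b)→(B,_,stay)
state=B head=0 tape=ba[_]_acab   (B,_)→(C,b,right)
state=C head=1 tape=bab[_]acab   (C,_)→(A,a,right)
state=A head=2 tape=baba[a]cab   (A,a)→(H,a,right)
state=H head=3 tape=babaa[c]ab
Cell 1 holds a when M halts.

a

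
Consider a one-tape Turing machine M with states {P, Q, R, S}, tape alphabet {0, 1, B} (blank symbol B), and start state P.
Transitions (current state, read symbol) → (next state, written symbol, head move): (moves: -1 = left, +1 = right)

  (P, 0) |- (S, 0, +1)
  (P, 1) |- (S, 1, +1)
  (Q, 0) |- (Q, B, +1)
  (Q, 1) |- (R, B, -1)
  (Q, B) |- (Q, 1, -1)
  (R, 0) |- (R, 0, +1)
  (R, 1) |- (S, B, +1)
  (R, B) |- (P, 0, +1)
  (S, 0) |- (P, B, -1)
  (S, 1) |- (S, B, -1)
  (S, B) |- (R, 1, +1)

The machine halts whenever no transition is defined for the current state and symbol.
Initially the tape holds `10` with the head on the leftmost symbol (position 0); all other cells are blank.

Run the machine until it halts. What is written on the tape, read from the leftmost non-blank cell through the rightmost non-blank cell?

110

P | [1]0BB   read 1 → write 1, move +1, go to S
S | 1[0]BB   read 0 → write B, move -1, go to P
P | [1]BBB   read 1 → write 1, move +1, go to S
S | 1[B]BB   read B → write 1, move +1, go to R
R | 11[B]B   read B → write 0, move +1, go to P
P | 110[B]
The non-blank tape span at halt is 110.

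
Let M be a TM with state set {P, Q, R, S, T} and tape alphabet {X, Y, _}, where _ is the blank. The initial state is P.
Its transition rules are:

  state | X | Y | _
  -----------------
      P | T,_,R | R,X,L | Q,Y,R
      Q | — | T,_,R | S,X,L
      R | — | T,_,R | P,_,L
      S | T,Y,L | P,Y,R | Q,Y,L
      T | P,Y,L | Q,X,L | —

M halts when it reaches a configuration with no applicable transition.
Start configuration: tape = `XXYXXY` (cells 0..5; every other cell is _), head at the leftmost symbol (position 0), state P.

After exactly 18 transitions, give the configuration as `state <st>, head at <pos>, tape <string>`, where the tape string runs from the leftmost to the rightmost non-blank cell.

P | [X]XYXXY   read X → write _, move R, go to T
T | _[X]YXXY   read X → write Y, move L, go to P
P | [_]YYXXY   read _ → write Y, move R, go to Q
Q | Y[Y]YXXY   read Y → write _, move R, go to T
T | Y_[Y]XXY   read Y → write X, move L, go to Q
Q | Y[_]XXXY   read _ → write X, move L, go to S
S | [Y]XXXXY   read Y → write Y, move R, go to P
P | Y[X]XXXY   read X → write _, move R, go to T
T | Y_[X]XXY   read X → write Y, move L, go to P
P | Y[_]YXXY   read _ → write Y, move R, go to Q
Q | YY[Y]XXY   read Y → write _, move R, go to T
T | YY_[X]XY   read X → write Y, move L, go to P
P | YY[_]YXY   read _ → write Y, move R, go to Q
Q | YYY[Y]XY   read Y → write _, move R, go to T
T | YYY_[X]Y   read X → write Y, move L, go to P
P | YYY[_]YY   read _ → write Y, move R, go to Q
Q | YYYY[Y]Y   read Y → write _, move R, go to T
T | YYYY_[Y]   read Y → write X, move L, go to Q
Q | YYYY[_]X
After 18 steps: state Q, head at 4, tape YYYY_X.

state Q, head at 4, tape YYYY_X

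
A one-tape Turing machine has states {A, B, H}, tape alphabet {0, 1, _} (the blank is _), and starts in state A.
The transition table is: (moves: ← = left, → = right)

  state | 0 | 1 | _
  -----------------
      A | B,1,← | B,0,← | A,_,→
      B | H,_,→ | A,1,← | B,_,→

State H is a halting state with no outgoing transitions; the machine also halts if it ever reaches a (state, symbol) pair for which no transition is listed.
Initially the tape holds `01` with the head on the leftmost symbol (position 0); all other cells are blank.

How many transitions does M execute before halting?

state=A head=0 tape=_[0]1   (A,0)→(B,1,←)
state=B head=-1 tape=[_]11   (B,_)→(B,_,→)
state=B head=0 tape=_[1]1   (B,1)→(A,1,←)
state=A head=-1 tape=[_]11   (A,_)→(A,_,→)
state=A head=0 tape=_[1]1   (A,1)→(B,0,←)
state=B head=-1 tape=[_]01   (B,_)→(B,_,→)
state=B head=0 tape=_[0]1   (B,0)→(H,_,→)
state=H head=1 tape=__[1]
M halts after 7 transitions.

7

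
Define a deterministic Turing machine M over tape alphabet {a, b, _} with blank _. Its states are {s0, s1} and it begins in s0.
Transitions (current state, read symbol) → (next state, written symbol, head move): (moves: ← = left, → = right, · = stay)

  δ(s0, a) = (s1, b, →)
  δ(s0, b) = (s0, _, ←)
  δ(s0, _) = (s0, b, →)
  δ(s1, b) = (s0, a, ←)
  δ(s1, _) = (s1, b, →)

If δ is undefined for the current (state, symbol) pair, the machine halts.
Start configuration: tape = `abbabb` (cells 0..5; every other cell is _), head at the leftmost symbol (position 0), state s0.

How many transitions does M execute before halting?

state=s0 head=0 tape=__[a]bbabb   (s0,a)→(s1,b,→)
state=s1 head=1 tape=__b[b]babb   (s1,b)→(s0,a,←)
state=s0 head=0 tape=__[b]ababb   (s0,b)→(s0,_,←)
state=s0 head=-1 tape=_[_]_ababb   (s0,_)→(s0,b,→)
state=s0 head=0 tape=_b[_]ababb   (s0,_)→(s0,b,→)
state=s0 head=1 tape=_bb[a]babb   (s0,a)→(s1,b,→)
state=s1 head=2 tape=_bbb[b]abb   (s1,b)→(s0,a,←)
state=s0 head=1 tape=_bb[b]aabb   (s0,b)→(s0,_,←)
state=s0 head=0 tape=_b[b]_aabb   (s0,b)→(s0,_,←)
state=s0 head=-1 tape=_[b]__aabb   (s0,b)→(s0,_,←)
state=s0 head=-2 tape=[_]___aabb   (s0,_)→(s0,b,→)
state=s0 head=-1 tape=b[_]__aabb   (s0,_)→(s0,b,→)
state=s0 head=0 tape=bb[_]_aabb   (s0,_)→(s0,b,→)
state=s0 head=1 tape=bbb[_]aabb   (s0,_)→(s0,b,→)
state=s0 head=2 tape=bbbb[a]abb   (s0,a)→(s1,b,→)
state=s1 head=3 tape=bbbbb[a]bb
M halts after 15 transitions.

15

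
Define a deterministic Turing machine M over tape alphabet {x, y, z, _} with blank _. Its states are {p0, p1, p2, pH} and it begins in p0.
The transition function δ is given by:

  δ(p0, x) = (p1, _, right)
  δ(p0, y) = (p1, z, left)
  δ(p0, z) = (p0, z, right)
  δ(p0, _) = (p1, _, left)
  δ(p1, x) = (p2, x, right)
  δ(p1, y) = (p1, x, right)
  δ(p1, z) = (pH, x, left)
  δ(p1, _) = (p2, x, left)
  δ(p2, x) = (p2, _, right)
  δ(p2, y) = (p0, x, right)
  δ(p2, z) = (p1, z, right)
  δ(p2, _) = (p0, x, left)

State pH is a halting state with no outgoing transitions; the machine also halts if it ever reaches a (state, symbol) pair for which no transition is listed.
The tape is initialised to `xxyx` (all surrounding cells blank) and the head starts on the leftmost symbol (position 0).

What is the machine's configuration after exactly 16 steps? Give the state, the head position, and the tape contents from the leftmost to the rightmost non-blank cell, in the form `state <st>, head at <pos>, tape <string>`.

state=p0 head=0 tape=[x]xyx___   (p0,x)→(p1,_,right)
state=p1 head=1 tape=_[x]yx___   (p1,x)→(p2,x,right)
state=p2 head=2 tape=_x[y]x___   (p2,y)→(p0,x,right)
state=p0 head=3 tape=_xx[x]___   (p0,x)→(p1,_,right)
state=p1 head=4 tape=_xx_[_]__   (p1,_)→(p2,x,left)
state=p2 head=3 tape=_xx[_]x__   (p2,_)→(p0,x,left)
state=p0 head=2 tape=_x[x]xx__   (p0,x)→(p1,_,right)
state=p1 head=3 tape=_x_[x]x__   (p1,x)→(p2,x,right)
state=p2 head=4 tape=_x_x[x]__   (p2,x)→(p2,_,right)
state=p2 head=5 tape=_x_x_[_]_   (p2,_)→(p0,x,left)
state=p0 head=4 tape=_x_x[_]x_   (p0,_)→(p1,_,left)
state=p1 head=3 tape=_x_[x]_x_   (p1,x)→(p2,x,right)
state=p2 head=4 tape=_x_x[_]x_   (p2,_)→(p0,x,left)
state=p0 head=3 tape=_x_[x]xx_   (p0,x)→(p1,_,right)
state=p1 head=4 tape=_x__[x]x_   (p1,x)→(p2,x,right)
state=p2 head=5 tape=_x__x[x]_   (p2,x)→(p2,_,right)
state=p2 head=6 tape=_x__x_[_]
After 16 steps: state p2, head at 6, tape x__x.

state p2, head at 6, tape x__x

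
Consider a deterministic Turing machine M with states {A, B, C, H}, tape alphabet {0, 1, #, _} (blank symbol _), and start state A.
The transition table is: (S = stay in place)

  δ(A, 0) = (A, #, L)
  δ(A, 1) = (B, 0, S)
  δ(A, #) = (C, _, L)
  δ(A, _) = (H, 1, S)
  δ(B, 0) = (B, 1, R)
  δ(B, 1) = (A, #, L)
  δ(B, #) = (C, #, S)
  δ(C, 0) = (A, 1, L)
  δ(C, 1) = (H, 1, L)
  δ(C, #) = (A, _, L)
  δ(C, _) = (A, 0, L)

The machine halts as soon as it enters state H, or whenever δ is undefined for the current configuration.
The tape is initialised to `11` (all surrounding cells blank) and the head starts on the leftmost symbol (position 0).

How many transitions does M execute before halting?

state=A head=0 tape=[1]1   (A,1)→(B,0,S)
state=B head=0 tape=[0]1   (B,0)→(B,1,R)
state=B head=1 tape=1[1]   (B,1)→(A,#,L)
state=A head=0 tape=[1]#   (A,1)→(B,0,S)
state=B head=0 tape=[0]#   (B,0)→(B,1,R)
state=B head=1 tape=1[#]   (B,#)→(C,#,S)
state=C head=1 tape=1[#]   (C,#)→(A,_,L)
state=A head=0 tape=[1]_   (A,1)→(B,0,S)
state=B head=0 tape=[0]_   (B,0)→(B,1,R)
state=B head=1 tape=1[_]
M halts after 9 transitions.

9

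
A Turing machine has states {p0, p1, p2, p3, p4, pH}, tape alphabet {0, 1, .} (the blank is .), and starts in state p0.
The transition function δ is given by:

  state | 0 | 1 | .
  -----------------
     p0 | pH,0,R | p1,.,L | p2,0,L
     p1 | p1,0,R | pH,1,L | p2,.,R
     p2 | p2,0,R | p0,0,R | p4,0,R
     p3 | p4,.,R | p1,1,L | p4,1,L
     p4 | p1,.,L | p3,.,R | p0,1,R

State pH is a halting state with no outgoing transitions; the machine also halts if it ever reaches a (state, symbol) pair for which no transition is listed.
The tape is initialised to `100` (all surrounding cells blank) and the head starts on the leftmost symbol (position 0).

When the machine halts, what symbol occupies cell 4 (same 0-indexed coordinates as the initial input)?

state=p0 head=0 tape=.[1]00....   (p0,1)→(p1,.,L)
state=p1 head=-1 tape=[.].00....   (p1,.)→(p2,.,R)
state=p2 head=0 tape=.[.]00....   (p2,.)→(p4,0,R)
state=p4 head=1 tape=.0[0]0....   (p4,0)→(p1,.,L)
state=p1 head=0 tape=.[0].0....   (p1,0)→(p1,0,R)
state=p1 head=1 tape=.0[.]0....   (p1,.)→(p2,.,R)
state=p2 head=2 tape=.0.[0]....   (p2,0)→(p2,0,R)
state=p2 head=3 tape=.0.0[.]...   (p2,.)→(p4,0,R)
state=p4 head=4 tape=.0.00[.]..   (p4,.)→(p0,1,R)
state=p0 head=5 tape=.0.001[.].   (p0,.)→(p2,0,L)
state=p2 head=4 tape=.0.00[1]0.   (p2,1)→(p0,0,R)
state=p0 head=5 tape=.0.000[0].   (p0,0)→(pH,0,R)
state=pH head=6 tape=.0.0000[.]
Cell 4 holds 0 when M halts.

0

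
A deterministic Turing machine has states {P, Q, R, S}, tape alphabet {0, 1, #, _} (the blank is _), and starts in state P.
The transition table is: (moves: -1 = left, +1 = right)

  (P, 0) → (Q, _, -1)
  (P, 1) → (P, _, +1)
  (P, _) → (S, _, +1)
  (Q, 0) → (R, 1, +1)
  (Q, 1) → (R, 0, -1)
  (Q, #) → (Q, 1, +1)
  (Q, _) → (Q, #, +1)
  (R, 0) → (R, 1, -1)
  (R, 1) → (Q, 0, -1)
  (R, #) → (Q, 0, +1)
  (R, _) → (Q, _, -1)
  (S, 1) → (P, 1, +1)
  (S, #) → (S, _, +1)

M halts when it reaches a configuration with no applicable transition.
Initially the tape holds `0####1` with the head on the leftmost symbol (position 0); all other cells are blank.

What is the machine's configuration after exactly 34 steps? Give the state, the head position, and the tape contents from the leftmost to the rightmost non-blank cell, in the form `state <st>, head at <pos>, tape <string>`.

state Q, head at -2, tape #00001000

P | ___[0]####1   read 0 → write _, move -1, go to Q
Q | __[_]_####1   read _ → write #, move +1, go to Q
Q | __#[_]####1   read _ → write #, move +1, go to Q
Q | __##[#]###1   read # → write 1, move +1, go to Q
Q | __##1[#]##1   read # → write 1, move +1, go to Q
Q | __##11[#]#1   read # → write 1, move +1, go to Q
Q | __##111[#]1   read # → write 1, move +1, go to Q
Q | __##1111[1]   read 1 → write 0, move -1, go to R
R | __##111[1]0   read 1 → write 0, move -1, go to Q
Q | __##11[1]00   read 1 → write 0, move -1, go to R
R | __##1[1]000   read 1 → write 0, move -1, go to Q
Q | __##[1]0000   read 1 → write 0, move -1, go to R
R | __#[#]00000   read # → write 0, move +1, go to Q
Q | __#0[0]0000   read 0 → write 1, move +1, go to R
R | __#01[0]000   read 0 → write 1, move -1, go to R
R | __#0[1]1000   read 1 → write 0, move -1, go to Q
Q | __#[0]01000   read 0 → write 1, move +1, go to R
R | __#1[0]1000   read 0 → write 1, move -1, go to R
R | __#[1]11000   read 1 → write 0, move -1, go to Q
Q | __[#]011000   read # → write 1, move +1, go to Q
Q | __1[0]11000   read 0 → write 1, move +1, go to R
R | __11[1]1000   read 1 → write 0, move -1, go to Q
Q | __1[1]01000   read 1 → write 0, move -1, go to R
R | __[1]001000   read 1 → write 0, move -1, go to Q
Q | _[_]0001000   read _ → write #, move +1, go to Q
Q | _#[0]001000   read 0 → write 1, move +1, go to R
R | _#1[0]01000   read 0 → write 1, move -1, go to R
R | _#[1]101000   read 1 → write 0, move -1, go to Q
Q | _[#]0101000   read # → write 1, move +1, go to Q
Q | _1[0]101000   read 0 → write 1, move +1, go to R
R | _11[1]01000   read 1 → write 0, move -1, go to Q
Q | _1[1]001000   read 1 → write 0, move -1, go to R
R | _[1]0001000   read 1 → write 0, move -1, go to Q
Q | [_]00001000   read _ → write #, move +1, go to Q
Q | #[0]0001000
After 34 steps: state Q, head at -2, tape #00001000.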